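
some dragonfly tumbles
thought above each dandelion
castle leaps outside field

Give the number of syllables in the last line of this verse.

The last line: "castle leaps outside field": 2+1+2+1 = 6

6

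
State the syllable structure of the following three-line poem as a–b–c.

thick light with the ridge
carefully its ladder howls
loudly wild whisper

Line 1: "thick light with the ridge": 1+1+1+1+1 = 5
Line 2: "carefully its ladder howls": 3+1+2+1 = 7
Line 3: "loudly wild whisper": 2+1+2 = 5

5–7–5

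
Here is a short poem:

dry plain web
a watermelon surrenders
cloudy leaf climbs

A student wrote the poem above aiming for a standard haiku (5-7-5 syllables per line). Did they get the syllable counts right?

No

Line 1: "dry plain web": 1+1+1 = 3 (expected 5)
Line 2: "a watermelon surrenders": 1+4+3 = 8 (expected 7)
Line 3: "cloudy leaf climbs": 2+1+1 = 4 (expected 5)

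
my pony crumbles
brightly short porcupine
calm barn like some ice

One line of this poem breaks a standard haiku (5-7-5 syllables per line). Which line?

The second line

Line 1: my(1) + pony(2) + crumbles(2) = 5 ✓
Line 2: brightly(2) + short(1) + porcupine(3) = 6 (expected 7)
Line 3: calm(1) + barn(1) + like(1) + some(1) + ice(1) = 5 ✓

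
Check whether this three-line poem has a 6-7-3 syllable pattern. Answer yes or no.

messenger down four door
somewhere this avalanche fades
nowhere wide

Yes

Line 1: "messenger down four door": 3+1+1+1 = 6 ✓
Line 2: "somewhere this avalanche fades": 2+1+3+1 = 7 ✓
Line 3: "nowhere wide": 2+1 = 3 ✓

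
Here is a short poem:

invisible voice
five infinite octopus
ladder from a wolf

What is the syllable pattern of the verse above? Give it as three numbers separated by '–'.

5–7–5

Line 1: invisible(4) + voice(1) = 5
Line 2: five(1) + infinite(3) + octopus(3) = 7
Line 3: ladder(2) + from(1) + a(1) + wolf(1) = 5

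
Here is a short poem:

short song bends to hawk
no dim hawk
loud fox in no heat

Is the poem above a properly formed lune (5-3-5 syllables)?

Line 1: short(1) + song(1) + bends(1) + to(1) + hawk(1) = 5 ✓
Line 2: no(1) + dim(1) + hawk(1) = 3 ✓
Line 3: loud(1) + fox(1) + in(1) + no(1) + heat(1) = 5 ✓

Yes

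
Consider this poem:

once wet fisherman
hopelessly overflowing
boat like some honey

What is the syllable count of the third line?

5

The third line: boat(1) + like(1) + some(1) + honey(2) = 5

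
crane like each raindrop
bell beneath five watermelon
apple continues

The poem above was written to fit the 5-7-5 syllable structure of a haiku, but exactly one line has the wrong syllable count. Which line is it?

Line 2

Line 1: crane (1), like (1), each (1), raindrop (2) → 5 ✓
Line 2: bell (1), beneath (2), five (1), watermelon (4) → 8 (expected 7)
Line 3: apple (2), continues (3) → 5 ✓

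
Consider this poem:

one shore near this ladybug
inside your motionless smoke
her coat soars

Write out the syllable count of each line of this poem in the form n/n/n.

7/7/3

Line 1: "one shore near this ladybug": 1+1+1+1+3 = 7
Line 2: "inside your motionless smoke": 2+1+3+1 = 7
Line 3: "her coat soars": 1+1+1 = 3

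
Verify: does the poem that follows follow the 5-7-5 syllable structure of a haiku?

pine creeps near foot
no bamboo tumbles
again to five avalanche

Line 1: "pine creeps near foot": 1+1+1+1 = 4 (expected 5)
Line 2: "no bamboo tumbles": 1+2+2 = 5 (expected 7)
Line 3: "again to five avalanche": 2+1+1+3 = 7 (expected 5)

No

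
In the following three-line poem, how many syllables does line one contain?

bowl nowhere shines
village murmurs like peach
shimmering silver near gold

4

Line one: bowl(1) + nowhere(2) + shines(1) = 4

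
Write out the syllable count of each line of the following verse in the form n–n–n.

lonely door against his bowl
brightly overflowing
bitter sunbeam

7–6–4

Line 1: lonely (2), door (1), against (2), his (1), bowl (1) → 7
Line 2: brightly (2), overflowing (4) → 6
Line 3: bitter (2), sunbeam (2) → 4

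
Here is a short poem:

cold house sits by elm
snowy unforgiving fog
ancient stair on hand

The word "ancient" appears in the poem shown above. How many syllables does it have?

2

"ancient" has 2 syllables.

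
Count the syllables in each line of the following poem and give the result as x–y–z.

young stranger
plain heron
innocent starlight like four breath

Line 1: "young stranger": 1+2 = 3
Line 2: "plain heron": 1+2 = 3
Line 3: "innocent starlight like four breath": 3+2+1+1+1 = 8

3–3–8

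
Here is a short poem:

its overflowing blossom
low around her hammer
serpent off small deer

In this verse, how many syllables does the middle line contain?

The middle line: "low around her hammer": 1+2+1+2 = 6

6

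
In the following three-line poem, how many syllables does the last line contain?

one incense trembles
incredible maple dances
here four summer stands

5

The last line: "here four summer stands": 1+1+2+1 = 5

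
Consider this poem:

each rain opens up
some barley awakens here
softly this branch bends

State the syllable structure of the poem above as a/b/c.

5/7/5

Line 1: each (1), rain (1), opens (2), up (1) → 5
Line 2: some (1), barley (2), awakens (3), here (1) → 7
Line 3: softly (2), this (1), branch (1), bends (1) → 5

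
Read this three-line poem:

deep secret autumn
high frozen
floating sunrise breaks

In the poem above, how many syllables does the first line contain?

The first line: "deep secret autumn": 1+2+2 = 5

5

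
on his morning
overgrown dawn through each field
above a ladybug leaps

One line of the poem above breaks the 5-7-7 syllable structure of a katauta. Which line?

Line 1

Line 1: on (1), his (1), morning (2) → 4 (expected 5)
Line 2: overgrown (3), dawn (1), through (1), each (1), field (1) → 7 ✓
Line 3: above (2), a (1), ladybug (3), leaps (1) → 7 ✓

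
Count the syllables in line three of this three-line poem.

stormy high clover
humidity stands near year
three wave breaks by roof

5

Line three: three (1), wave (1), breaks (1), by (1), roof (1) → 5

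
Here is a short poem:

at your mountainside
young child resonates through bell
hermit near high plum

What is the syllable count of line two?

7

Line two: young (1), child (1), resonates (3), through (1), bell (1) → 7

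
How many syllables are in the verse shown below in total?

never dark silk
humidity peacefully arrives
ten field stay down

Line 1: "never dark silk": 2+1+1 = 4
Line 2: "humidity peacefully arrives": 4+3+2 = 9
Line 3: "ten field stay down": 1+1+1+1 = 4
Total: 4 + 9 + 4 = 17

17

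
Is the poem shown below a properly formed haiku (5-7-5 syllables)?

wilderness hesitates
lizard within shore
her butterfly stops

No

Line 1: wilderness(3) + hesitates(3) = 6 (expected 5)
Line 2: lizard(2) + within(2) + shore(1) = 5 (expected 7)
Line 3: her(1) + butterfly(3) + stops(1) = 5 ✓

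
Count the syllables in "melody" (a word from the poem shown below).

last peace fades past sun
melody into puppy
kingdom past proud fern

"melody" has 3 syllables.

3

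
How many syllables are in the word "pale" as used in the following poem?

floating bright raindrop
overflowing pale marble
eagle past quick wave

"pale" has 1 syllable.

1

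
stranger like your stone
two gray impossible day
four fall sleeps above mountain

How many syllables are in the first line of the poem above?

The first line: "stranger like your stone": 2+1+1+1 = 5

5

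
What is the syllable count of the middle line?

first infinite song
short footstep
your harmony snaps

3

The middle line: short(1) + footstep(2) = 3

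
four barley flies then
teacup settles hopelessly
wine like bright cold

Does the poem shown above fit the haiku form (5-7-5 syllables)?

No

Line 1: four (1), barley (2), flies (1), then (1) → 5 ✓
Line 2: teacup (2), settles (2), hopelessly (3) → 7 ✓
Line 3: wine (1), like (1), bright (1), cold (1) → 4 (expected 5)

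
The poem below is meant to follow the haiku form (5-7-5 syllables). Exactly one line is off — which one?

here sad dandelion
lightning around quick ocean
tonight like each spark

Line 1: "here sad dandelion": 1+1+4 = 6 (expected 5)
Line 2: "lightning around quick ocean": 2+2+1+2 = 7 ✓
Line 3: "tonight like each spark": 2+1+1+1 = 5 ✓

The first line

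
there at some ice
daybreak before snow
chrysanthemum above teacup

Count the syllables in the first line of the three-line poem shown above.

4

The first line: there(1) + at(1) + some(1) + ice(1) = 4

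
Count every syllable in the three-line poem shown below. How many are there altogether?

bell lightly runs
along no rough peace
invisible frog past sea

16

Line 1: bell(1) + lightly(2) + runs(1) = 4
Line 2: along(2) + no(1) + rough(1) + peace(1) = 5
Line 3: invisible(4) + frog(1) + past(1) + sea(1) = 7
Total: 4 + 5 + 7 = 16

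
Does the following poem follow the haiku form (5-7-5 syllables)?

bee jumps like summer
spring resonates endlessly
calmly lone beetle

Yes

Line 1: bee (1), jumps (1), like (1), summer (2) → 5 ✓
Line 2: spring (1), resonates (3), endlessly (3) → 7 ✓
Line 3: calmly (2), lone (1), beetle (2) → 5 ✓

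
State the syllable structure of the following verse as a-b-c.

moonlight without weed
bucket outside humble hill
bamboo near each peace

5-7-5

Line 1: moonlight(2) + without(2) + weed(1) = 5
Line 2: bucket(2) + outside(2) + humble(2) + hill(1) = 7
Line 3: bamboo(2) + near(1) + each(1) + peace(1) = 5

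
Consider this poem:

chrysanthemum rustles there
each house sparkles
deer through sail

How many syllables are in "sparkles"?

2

"sparkles" has 2 syllables.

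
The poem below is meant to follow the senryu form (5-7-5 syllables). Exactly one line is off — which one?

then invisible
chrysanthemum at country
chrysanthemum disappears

Line 1: then(1) + invisible(4) = 5 ✓
Line 2: chrysanthemum(4) + at(1) + country(2) = 7 ✓
Line 3: chrysanthemum(4) + disappears(3) = 7 (expected 5)

Line 3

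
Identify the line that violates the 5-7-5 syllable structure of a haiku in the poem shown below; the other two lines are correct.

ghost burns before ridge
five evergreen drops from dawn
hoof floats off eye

The third line

Line 1: "ghost burns before ridge": 1+1+2+1 = 5 ✓
Line 2: "five evergreen drops from dawn": 1+3+1+1+1 = 7 ✓
Line 3: "hoof floats off eye": 1+1+1+1 = 4 (expected 5)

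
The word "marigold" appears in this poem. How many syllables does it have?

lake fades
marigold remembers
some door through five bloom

3

"marigold" has 3 syllables.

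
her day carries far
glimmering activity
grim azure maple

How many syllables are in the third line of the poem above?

The third line: grim (1), azure (2), maple (2) → 5

5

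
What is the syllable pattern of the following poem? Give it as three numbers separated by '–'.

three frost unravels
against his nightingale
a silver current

5–6–5

Line 1: three (1), frost (1), unravels (3) → 5
Line 2: against (2), his (1), nightingale (3) → 6
Line 3: a (1), silver (2), current (2) → 5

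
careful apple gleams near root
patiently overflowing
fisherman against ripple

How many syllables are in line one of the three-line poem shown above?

Line one: careful (2), apple (2), gleams (1), near (1), root (1) → 7

7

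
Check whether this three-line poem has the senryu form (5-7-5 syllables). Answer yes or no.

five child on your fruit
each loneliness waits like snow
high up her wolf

Line 1: five(1) + child(1) + on(1) + your(1) + fruit(1) = 5 ✓
Line 2: each(1) + loneliness(3) + waits(1) + like(1) + snow(1) = 7 ✓
Line 3: high(1) + up(1) + her(1) + wolf(1) = 4 (expected 5)

No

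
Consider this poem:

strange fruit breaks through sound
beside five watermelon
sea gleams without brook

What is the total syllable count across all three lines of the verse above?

Line 1: strange (1), fruit (1), breaks (1), through (1), sound (1) → 5
Line 2: beside (2), five (1), watermelon (4) → 7
Line 3: sea (1), gleams (1), without (2), brook (1) → 5
Total: 5 + 7 + 5 = 17

17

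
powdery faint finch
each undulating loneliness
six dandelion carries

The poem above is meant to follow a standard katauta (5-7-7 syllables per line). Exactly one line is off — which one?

Line 1: "powdery faint finch": 3+1+1 = 5 ✓
Line 2: "each undulating loneliness": 1+4+3 = 8 (expected 7)
Line 3: "six dandelion carries": 1+4+2 = 7 ✓

Line 2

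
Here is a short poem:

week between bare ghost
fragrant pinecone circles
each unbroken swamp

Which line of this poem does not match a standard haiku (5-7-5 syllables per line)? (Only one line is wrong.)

Line 1: week (1), between (2), bare (1), ghost (1) → 5 ✓
Line 2: fragrant (2), pinecone (2), circles (2) → 6 (expected 7)
Line 3: each (1), unbroken (3), swamp (1) → 5 ✓

Line 2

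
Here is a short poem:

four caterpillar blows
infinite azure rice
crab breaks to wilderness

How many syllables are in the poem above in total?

Line 1: four (1), caterpillar (4), blows (1) → 6
Line 2: infinite (3), azure (2), rice (1) → 6
Line 3: crab (1), breaks (1), to (1), wilderness (3) → 6
Total: 6 + 6 + 6 = 18

18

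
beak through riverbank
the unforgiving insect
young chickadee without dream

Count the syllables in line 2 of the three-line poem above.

7

Line 2: "the unforgiving insect": 1+4+2 = 7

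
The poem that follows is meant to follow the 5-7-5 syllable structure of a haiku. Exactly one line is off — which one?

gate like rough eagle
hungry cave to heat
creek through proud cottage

Line 1: gate (1), like (1), rough (1), eagle (2) → 5 ✓
Line 2: hungry (2), cave (1), to (1), heat (1) → 5 (expected 7)
Line 3: creek (1), through (1), proud (1), cottage (2) → 5 ✓

The second line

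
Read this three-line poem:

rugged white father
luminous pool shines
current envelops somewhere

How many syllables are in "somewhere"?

2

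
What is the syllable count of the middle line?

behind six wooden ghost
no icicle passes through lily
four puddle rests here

9

The middle line: no (1), icicle (3), passes (2), through (1), lily (2) → 9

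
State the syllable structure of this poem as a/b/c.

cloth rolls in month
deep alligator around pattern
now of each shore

Line 1: cloth(1) + rolls(1) + in(1) + month(1) = 4
Line 2: deep(1) + alligator(4) + around(2) + pattern(2) = 9
Line 3: now(1) + of(1) + each(1) + shore(1) = 4

4/9/4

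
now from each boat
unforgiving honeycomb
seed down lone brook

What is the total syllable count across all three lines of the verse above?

15

Line 1: now (1), from (1), each (1), boat (1) → 4
Line 2: unforgiving (4), honeycomb (3) → 7
Line 3: seed (1), down (1), lone (1), brook (1) → 4
Total: 4 + 7 + 4 = 15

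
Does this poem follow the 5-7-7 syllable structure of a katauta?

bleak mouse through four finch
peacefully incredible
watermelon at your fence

Line 1: bleak(1) + mouse(1) + through(1) + four(1) + finch(1) = 5 ✓
Line 2: peacefully(3) + incredible(4) = 7 ✓
Line 3: watermelon(4) + at(1) + your(1) + fence(1) = 7 ✓

Yes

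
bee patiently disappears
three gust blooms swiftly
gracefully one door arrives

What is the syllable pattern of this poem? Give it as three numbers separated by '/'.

7/5/7

Line 1: "bee patiently disappears": 1+3+3 = 7
Line 2: "three gust blooms swiftly": 1+1+1+2 = 5
Line 3: "gracefully one door arrives": 3+1+1+2 = 7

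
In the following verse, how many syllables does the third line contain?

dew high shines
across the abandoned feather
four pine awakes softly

The third line: "four pine awakes softly": 1+1+2+2 = 6

6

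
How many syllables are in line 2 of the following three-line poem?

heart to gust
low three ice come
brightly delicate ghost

4

Line 2: low (1), three (1), ice (1), come (1) → 4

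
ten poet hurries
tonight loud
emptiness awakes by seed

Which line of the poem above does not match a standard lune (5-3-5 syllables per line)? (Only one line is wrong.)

Line 3

Line 1: ten(1) + poet(2) + hurries(2) = 5 ✓
Line 2: tonight(2) + loud(1) = 3 ✓
Line 3: emptiness(3) + awakes(2) + by(1) + seed(1) = 7 (expected 5)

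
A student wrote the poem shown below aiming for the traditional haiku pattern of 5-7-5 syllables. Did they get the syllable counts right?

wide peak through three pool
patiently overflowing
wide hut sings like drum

Yes

Line 1: wide(1) + peak(1) + through(1) + three(1) + pool(1) = 5 ✓
Line 2: patiently(3) + overflowing(4) = 7 ✓
Line 3: wide(1) + hut(1) + sings(1) + like(1) + drum(1) = 5 ✓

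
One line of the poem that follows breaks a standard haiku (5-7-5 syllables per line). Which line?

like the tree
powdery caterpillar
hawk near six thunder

The first line

Line 1: like(1) + the(1) + tree(1) = 3 (expected 5)
Line 2: powdery(3) + caterpillar(4) = 7 ✓
Line 3: hawk(1) + near(1) + six(1) + thunder(2) = 5 ✓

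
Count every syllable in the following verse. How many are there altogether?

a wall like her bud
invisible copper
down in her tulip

16

Line 1: a(1) + wall(1) + like(1) + her(1) + bud(1) = 5
Line 2: invisible(4) + copper(2) = 6
Line 3: down(1) + in(1) + her(1) + tulip(2) = 5
Total: 5 + 6 + 5 = 16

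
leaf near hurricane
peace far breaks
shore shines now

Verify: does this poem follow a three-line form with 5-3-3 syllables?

Yes

Line 1: leaf(1) + near(1) + hurricane(3) = 5 ✓
Line 2: peace(1) + far(1) + breaks(1) = 3 ✓
Line 3: shore(1) + shines(1) + now(1) = 3 ✓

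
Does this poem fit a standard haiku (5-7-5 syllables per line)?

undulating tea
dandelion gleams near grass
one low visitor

Yes

Line 1: "undulating tea": 4+1 = 5 ✓
Line 2: "dandelion gleams near grass": 4+1+1+1 = 7 ✓
Line 3: "one low visitor": 1+1+3 = 5 ✓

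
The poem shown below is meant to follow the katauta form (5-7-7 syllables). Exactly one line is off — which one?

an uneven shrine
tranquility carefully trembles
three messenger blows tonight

The second line

Line 1: an (1), uneven (3), shrine (1) → 5 ✓
Line 2: tranquility (4), carefully (3), trembles (2) → 9 (expected 7)
Line 3: three (1), messenger (3), blows (1), tonight (2) → 7 ✓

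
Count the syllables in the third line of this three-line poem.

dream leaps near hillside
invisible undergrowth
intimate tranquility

The third line: intimate(3) + tranquility(4) = 7

7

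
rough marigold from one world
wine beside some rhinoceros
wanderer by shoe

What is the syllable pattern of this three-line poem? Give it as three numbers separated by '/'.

7/8/5

Line 1: rough (1), marigold (3), from (1), one (1), world (1) → 7
Line 2: wine (1), beside (2), some (1), rhinoceros (4) → 8
Line 3: wanderer (3), by (1), shoe (1) → 5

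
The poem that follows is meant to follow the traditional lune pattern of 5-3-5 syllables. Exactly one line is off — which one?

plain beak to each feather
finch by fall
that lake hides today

The first line

Line 1: plain (1), beak (1), to (1), each (1), feather (2) → 6 (expected 5)
Line 2: finch (1), by (1), fall (1) → 3 ✓
Line 3: that (1), lake (1), hides (1), today (2) → 5 ✓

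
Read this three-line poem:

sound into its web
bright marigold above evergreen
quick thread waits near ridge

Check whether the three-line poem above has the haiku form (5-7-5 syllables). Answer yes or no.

Line 1: "sound into its web": 1+2+1+1 = 5 ✓
Line 2: "bright marigold above evergreen": 1+3+2+3 = 9 (expected 7)
Line 3: "quick thread waits near ridge": 1+1+1+1+1 = 5 ✓

No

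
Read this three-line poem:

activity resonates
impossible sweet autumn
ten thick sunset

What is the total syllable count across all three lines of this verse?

Line 1: "activity resonates": 4+3 = 7
Line 2: "impossible sweet autumn": 4+1+2 = 7
Line 3: "ten thick sunset": 1+1+2 = 4
Total: 7 + 7 + 4 = 18

18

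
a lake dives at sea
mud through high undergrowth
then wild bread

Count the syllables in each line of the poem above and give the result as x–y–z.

5–6–3

Line 1: a (1), lake (1), dives (1), at (1), sea (1) → 5
Line 2: mud (1), through (1), high (1), undergrowth (3) → 6
Line 3: then (1), wild (1), bread (1) → 3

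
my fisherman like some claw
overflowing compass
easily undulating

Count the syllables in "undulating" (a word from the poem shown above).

"undulating" has 4 syllables.

4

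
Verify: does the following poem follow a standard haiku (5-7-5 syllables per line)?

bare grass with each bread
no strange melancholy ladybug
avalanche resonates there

Line 1: bare (1), grass (1), with (1), each (1), bread (1) → 5 ✓
Line 2: no (1), strange (1), melancholy (4), ladybug (3) → 9 (expected 7)
Line 3: avalanche (3), resonates (3), there (1) → 7 (expected 5)

No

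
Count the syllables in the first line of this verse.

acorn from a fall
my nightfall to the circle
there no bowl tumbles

The first line: acorn(2) + from(1) + a(1) + fall(1) = 5

5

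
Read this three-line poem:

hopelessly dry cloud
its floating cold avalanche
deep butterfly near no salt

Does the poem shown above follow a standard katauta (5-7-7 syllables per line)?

Yes

Line 1: "hopelessly dry cloud": 3+1+1 = 5 ✓
Line 2: "its floating cold avalanche": 1+2+1+3 = 7 ✓
Line 3: "deep butterfly near no salt": 1+3+1+1+1 = 7 ✓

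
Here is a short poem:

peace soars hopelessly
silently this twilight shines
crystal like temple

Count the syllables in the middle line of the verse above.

7

The middle line: silently (3), this (1), twilight (2), shines (1) → 7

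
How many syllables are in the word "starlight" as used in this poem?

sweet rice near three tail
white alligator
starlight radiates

"starlight" has 2 syllables.

2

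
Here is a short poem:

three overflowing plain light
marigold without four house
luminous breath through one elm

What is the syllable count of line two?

Line two: marigold (3), without (2), four (1), house (1) → 7

7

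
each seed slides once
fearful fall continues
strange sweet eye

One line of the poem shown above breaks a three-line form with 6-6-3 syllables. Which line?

The first line

Line 1: each(1) + seed(1) + slides(1) + once(1) = 4 (expected 6)
Line 2: fearful(2) + fall(1) + continues(3) = 6 ✓
Line 3: strange(1) + sweet(1) + eye(1) = 3 ✓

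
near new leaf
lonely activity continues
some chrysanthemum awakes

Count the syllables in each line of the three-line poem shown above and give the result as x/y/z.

3/9/7

Line 1: near(1) + new(1) + leaf(1) = 3
Line 2: lonely(2) + activity(4) + continues(3) = 9
Line 3: some(1) + chrysanthemum(4) + awakes(2) = 7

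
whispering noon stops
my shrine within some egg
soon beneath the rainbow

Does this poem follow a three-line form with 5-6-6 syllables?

Yes

Line 1: whispering(3) + noon(1) + stops(1) = 5 ✓
Line 2: my(1) + shrine(1) + within(2) + some(1) + egg(1) = 6 ✓
Line 3: soon(1) + beneath(2) + the(1) + rainbow(2) = 6 ✓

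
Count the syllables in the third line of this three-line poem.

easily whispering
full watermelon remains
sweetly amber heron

6

The third line: "sweetly amber heron": 2+2+2 = 6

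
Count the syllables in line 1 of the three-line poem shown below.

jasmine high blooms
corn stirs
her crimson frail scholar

Line 1: jasmine (2), high (1), blooms (1) → 4

4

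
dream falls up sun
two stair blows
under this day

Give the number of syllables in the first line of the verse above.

4

The first line: dream(1) + falls(1) + up(1) + sun(1) = 4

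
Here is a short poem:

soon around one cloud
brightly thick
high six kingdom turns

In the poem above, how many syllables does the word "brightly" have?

2

"brightly" has 2 syllables.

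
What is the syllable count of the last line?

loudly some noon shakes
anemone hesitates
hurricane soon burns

The last line: "hurricane soon burns": 3+1+1 = 5

5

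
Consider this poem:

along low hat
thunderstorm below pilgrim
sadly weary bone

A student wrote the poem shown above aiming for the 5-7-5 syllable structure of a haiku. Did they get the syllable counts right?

No

Line 1: along(2) + low(1) + hat(1) = 4 (expected 5)
Line 2: thunderstorm(3) + below(2) + pilgrim(2) = 7 ✓
Line 3: sadly(2) + weary(2) + bone(1) = 5 ✓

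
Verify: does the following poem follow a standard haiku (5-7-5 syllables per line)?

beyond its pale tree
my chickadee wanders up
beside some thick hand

Yes

Line 1: "beyond its pale tree": 2+1+1+1 = 5 ✓
Line 2: "my chickadee wanders up": 1+3+2+1 = 7 ✓
Line 3: "beside some thick hand": 2+1+1+1 = 5 ✓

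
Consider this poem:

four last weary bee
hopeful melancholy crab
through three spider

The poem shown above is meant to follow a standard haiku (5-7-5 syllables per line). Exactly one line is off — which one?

Line 1: four(1) + last(1) + weary(2) + bee(1) = 5 ✓
Line 2: hopeful(2) + melancholy(4) + crab(1) = 7 ✓
Line 3: through(1) + three(1) + spider(2) = 4 (expected 5)

Line 3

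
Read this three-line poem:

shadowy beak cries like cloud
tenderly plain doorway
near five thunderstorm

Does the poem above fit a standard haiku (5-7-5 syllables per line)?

Line 1: shadowy(3) + beak(1) + cries(1) + like(1) + cloud(1) = 7 (expected 5)
Line 2: tenderly(3) + plain(1) + doorway(2) = 6 (expected 7)
Line 3: near(1) + five(1) + thunderstorm(3) = 5 ✓

No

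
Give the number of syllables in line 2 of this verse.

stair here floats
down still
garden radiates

Line 2: down (1), still (1) → 2

2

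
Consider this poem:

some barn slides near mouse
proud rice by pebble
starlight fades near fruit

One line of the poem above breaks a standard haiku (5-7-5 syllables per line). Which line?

Line 1: some(1) + barn(1) + slides(1) + near(1) + mouse(1) = 5 ✓
Line 2: proud(1) + rice(1) + by(1) + pebble(2) = 5 (expected 7)
Line 3: starlight(2) + fades(1) + near(1) + fruit(1) = 5 ✓

Line 2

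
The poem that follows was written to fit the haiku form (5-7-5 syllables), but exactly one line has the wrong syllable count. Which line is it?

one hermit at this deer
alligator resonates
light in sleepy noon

Line 1: one (1), hermit (2), at (1), this (1), deer (1) → 6 (expected 5)
Line 2: alligator (4), resonates (3) → 7 ✓
Line 3: light (1), in (1), sleepy (2), noon (1) → 5 ✓

The first line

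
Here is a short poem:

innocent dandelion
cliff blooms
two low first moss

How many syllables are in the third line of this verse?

The third line: "two low first moss": 1+1+1+1 = 4

4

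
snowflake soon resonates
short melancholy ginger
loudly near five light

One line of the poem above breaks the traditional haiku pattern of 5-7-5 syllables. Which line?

The first line

Line 1: "snowflake soon resonates": 2+1+3 = 6 (expected 5)
Line 2: "short melancholy ginger": 1+4+2 = 7 ✓
Line 3: "loudly near five light": 2+1+1+1 = 5 ✓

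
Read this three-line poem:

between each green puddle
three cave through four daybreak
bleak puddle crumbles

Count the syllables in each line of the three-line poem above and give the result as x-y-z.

6-6-5

Line 1: "between each green puddle": 2+1+1+2 = 6
Line 2: "three cave through four daybreak": 1+1+1+1+2 = 6
Line 3: "bleak puddle crumbles": 1+2+2 = 5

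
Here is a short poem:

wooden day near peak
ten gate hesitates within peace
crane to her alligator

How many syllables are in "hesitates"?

3

"hesitates" has 3 syllables.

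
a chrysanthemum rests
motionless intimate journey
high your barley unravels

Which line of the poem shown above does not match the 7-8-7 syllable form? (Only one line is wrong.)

Line 1: a (1), chrysanthemum (4), rests (1) → 6 (expected 7)
Line 2: motionless (3), intimate (3), journey (2) → 8 ✓
Line 3: high (1), your (1), barley (2), unravels (3) → 7 ✓

Line 1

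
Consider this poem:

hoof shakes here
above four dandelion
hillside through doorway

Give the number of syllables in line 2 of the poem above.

Line 2: above(2) + four(1) + dandelion(4) = 7

7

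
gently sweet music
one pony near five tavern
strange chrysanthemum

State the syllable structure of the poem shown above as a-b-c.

5-7-5

Line 1: gently(2) + sweet(1) + music(2) = 5
Line 2: one(1) + pony(2) + near(1) + five(1) + tavern(2) = 7
Line 3: strange(1) + chrysanthemum(4) = 5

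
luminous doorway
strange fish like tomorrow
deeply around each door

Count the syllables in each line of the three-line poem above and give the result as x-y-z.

5-6-6

Line 1: luminous (3), doorway (2) → 5
Line 2: strange (1), fish (1), like (1), tomorrow (3) → 6
Line 3: deeply (2), around (2), each (1), door (1) → 6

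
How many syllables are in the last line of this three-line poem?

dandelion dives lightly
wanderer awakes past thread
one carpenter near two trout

7

The last line: "one carpenter near two trout": 1+3+1+1+1 = 7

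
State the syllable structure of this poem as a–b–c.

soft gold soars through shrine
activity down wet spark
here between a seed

5–7–5

Line 1: soft (1), gold (1), soars (1), through (1), shrine (1) → 5
Line 2: activity (4), down (1), wet (1), spark (1) → 7
Line 3: here (1), between (2), a (1), seed (1) → 5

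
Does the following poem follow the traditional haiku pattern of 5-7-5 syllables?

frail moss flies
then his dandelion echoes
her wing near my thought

Line 1: "frail moss flies": 1+1+1 = 3 (expected 5)
Line 2: "then his dandelion echoes": 1+1+4+2 = 8 (expected 7)
Line 3: "her wing near my thought": 1+1+1+1+1 = 5 ✓

No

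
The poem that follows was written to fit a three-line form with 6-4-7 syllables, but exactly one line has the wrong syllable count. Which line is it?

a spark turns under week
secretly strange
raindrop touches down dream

The third line

Line 1: a(1) + spark(1) + turns(1) + under(2) + week(1) = 6 ✓
Line 2: secretly(3) + strange(1) = 4 ✓
Line 3: raindrop(2) + touches(2) + down(1) + dream(1) = 6 (expected 7)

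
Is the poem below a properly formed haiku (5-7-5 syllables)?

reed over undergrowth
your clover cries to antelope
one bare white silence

Line 1: reed (1), over (2), undergrowth (3) → 6 (expected 5)
Line 2: your (1), clover (2), cries (1), to (1), antelope (3) → 8 (expected 7)
Line 3: one (1), bare (1), white (1), silence (2) → 5 ✓

No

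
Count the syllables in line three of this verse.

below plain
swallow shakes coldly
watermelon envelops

7

Line three: watermelon (4), envelops (3) → 7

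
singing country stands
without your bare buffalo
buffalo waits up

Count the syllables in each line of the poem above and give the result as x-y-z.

5-7-5

Line 1: "singing country stands": 2+2+1 = 5
Line 2: "without your bare buffalo": 2+1+1+3 = 7
Line 3: "buffalo waits up": 3+1+1 = 5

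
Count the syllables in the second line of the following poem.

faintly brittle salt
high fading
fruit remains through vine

The second line: high(1) + fading(2) = 3

3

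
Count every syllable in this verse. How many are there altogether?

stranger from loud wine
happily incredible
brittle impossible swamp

19

Line 1: stranger (2), from (1), loud (1), wine (1) → 5
Line 2: happily (3), incredible (4) → 7
Line 3: brittle (2), impossible (4), swamp (1) → 7
Total: 5 + 7 + 7 = 19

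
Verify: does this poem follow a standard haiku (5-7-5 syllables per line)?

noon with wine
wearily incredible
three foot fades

Line 1: noon(1) + with(1) + wine(1) = 3 (expected 5)
Line 2: wearily(3) + incredible(4) = 7 ✓
Line 3: three(1) + foot(1) + fades(1) = 3 (expected 5)

No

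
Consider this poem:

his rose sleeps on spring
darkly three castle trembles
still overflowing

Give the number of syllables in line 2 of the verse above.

Line 2: "darkly three castle trembles": 2+1+2+2 = 7

7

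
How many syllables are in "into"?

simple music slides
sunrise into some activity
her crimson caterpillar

2

"into" has 2 syllables.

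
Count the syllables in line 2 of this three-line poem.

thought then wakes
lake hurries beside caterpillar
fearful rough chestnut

9

Line 2: lake (1), hurries (2), beside (2), caterpillar (4) → 9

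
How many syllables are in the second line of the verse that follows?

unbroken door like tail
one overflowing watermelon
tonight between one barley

9

The second line: one(1) + overflowing(4) + watermelon(4) = 9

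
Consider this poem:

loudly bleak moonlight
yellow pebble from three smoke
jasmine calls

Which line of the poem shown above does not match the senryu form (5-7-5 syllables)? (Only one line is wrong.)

Line 3

Line 1: loudly (2), bleak (1), moonlight (2) → 5 ✓
Line 2: yellow (2), pebble (2), from (1), three (1), smoke (1) → 7 ✓
Line 3: jasmine (2), calls (1) → 3 (expected 5)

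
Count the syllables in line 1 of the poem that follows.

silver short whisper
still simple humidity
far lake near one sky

Line 1: silver(2) + short(1) + whisper(2) = 5

5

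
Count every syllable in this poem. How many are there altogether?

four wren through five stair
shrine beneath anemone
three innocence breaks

Line 1: "four wren through five stair": 1+1+1+1+1 = 5
Line 2: "shrine beneath anemone": 1+2+4 = 7
Line 3: "three innocence breaks": 1+3+1 = 5
Total: 5 + 7 + 5 = 17

17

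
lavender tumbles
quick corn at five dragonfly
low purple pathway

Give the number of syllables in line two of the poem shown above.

7

Line two: "quick corn at five dragonfly": 1+1+1+1+3 = 7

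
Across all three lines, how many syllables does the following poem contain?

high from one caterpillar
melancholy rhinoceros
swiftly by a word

20

Line 1: high(1) + from(1) + one(1) + caterpillar(4) = 7
Line 2: melancholy(4) + rhinoceros(4) = 8
Line 3: swiftly(2) + by(1) + a(1) + word(1) = 5
Total: 7 + 8 + 5 = 20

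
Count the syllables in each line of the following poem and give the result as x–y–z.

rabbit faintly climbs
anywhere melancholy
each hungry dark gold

5–7–5

Line 1: rabbit (2), faintly (2), climbs (1) → 5
Line 2: anywhere (3), melancholy (4) → 7
Line 3: each (1), hungry (2), dark (1), gold (1) → 5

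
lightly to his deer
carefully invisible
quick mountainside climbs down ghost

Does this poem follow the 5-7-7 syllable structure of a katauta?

Line 1: "lightly to his deer": 2+1+1+1 = 5 ✓
Line 2: "carefully invisible": 3+4 = 7 ✓
Line 3: "quick mountainside climbs down ghost": 1+3+1+1+1 = 7 ✓

Yes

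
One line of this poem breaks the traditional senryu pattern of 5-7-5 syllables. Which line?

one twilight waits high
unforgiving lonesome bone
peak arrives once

Line 1: "one twilight waits high": 1+2+1+1 = 5 ✓
Line 2: "unforgiving lonesome bone": 4+2+1 = 7 ✓
Line 3: "peak arrives once": 1+2+1 = 4 (expected 5)

The third line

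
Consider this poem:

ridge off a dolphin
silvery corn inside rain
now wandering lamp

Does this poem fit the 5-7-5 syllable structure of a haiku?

Line 1: "ridge off a dolphin": 1+1+1+2 = 5 ✓
Line 2: "silvery corn inside rain": 3+1+2+1 = 7 ✓
Line 3: "now wandering lamp": 1+3+1 = 5 ✓

Yes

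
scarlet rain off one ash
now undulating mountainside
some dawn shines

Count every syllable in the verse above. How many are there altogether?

17

Line 1: "scarlet rain off one ash": 2+1+1+1+1 = 6
Line 2: "now undulating mountainside": 1+4+3 = 8
Line 3: "some dawn shines": 1+1+1 = 3
Total: 6 + 8 + 3 = 17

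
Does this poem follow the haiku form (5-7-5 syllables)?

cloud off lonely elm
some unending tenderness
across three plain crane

Yes

Line 1: cloud (1), off (1), lonely (2), elm (1) → 5 ✓
Line 2: some (1), unending (3), tenderness (3) → 7 ✓
Line 3: across (2), three (1), plain (1), crane (1) → 5 ✓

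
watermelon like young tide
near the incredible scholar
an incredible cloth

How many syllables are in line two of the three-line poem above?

8

Line two: near (1), the (1), incredible (4), scholar (2) → 8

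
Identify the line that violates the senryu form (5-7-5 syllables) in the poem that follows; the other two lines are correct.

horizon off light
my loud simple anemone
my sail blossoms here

Line 1: horizon(3) + off(1) + light(1) = 5 ✓
Line 2: my(1) + loud(1) + simple(2) + anemone(4) = 8 (expected 7)
Line 3: my(1) + sail(1) + blossoms(2) + here(1) = 5 ✓

The second line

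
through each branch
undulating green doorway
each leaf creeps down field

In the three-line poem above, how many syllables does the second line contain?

7

The second line: undulating (4), green (1), doorway (2) → 7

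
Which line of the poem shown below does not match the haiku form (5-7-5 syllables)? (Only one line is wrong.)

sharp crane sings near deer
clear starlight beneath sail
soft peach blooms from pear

The second line

Line 1: sharp (1), crane (1), sings (1), near (1), deer (1) → 5 ✓
Line 2: clear (1), starlight (2), beneath (2), sail (1) → 6 (expected 7)
Line 3: soft (1), peach (1), blooms (1), from (1), pear (1) → 5 ✓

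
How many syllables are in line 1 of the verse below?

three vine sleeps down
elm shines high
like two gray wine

Line 1: three(1) + vine(1) + sleeps(1) + down(1) = 4

4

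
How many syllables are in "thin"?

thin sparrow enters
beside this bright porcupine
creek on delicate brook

1

"thin" has 1 syllable.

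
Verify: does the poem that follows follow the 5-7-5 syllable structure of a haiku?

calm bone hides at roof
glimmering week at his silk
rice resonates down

Line 1: "calm bone hides at roof": 1+1+1+1+1 = 5 ✓
Line 2: "glimmering week at his silk": 3+1+1+1+1 = 7 ✓
Line 3: "rice resonates down": 1+3+1 = 5 ✓

Yes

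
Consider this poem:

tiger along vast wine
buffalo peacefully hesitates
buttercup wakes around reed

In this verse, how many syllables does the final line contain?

The final line: buttercup(3) + wakes(1) + around(2) + reed(1) = 7

7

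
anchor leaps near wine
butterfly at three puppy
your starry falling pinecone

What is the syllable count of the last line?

The last line: your (1), starry (2), falling (2), pinecone (2) → 7

7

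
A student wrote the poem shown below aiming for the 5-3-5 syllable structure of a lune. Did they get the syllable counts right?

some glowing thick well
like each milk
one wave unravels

Line 1: some(1) + glowing(2) + thick(1) + well(1) = 5 ✓
Line 2: like(1) + each(1) + milk(1) = 3 ✓
Line 3: one(1) + wave(1) + unravels(3) = 5 ✓

Yes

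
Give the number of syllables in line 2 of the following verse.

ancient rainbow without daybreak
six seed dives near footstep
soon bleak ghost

6

Line 2: six (1), seed (1), dives (1), near (1), footstep (2) → 6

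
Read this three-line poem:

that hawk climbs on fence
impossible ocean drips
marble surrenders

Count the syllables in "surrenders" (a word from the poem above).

"surrenders" has 3 syllables.

3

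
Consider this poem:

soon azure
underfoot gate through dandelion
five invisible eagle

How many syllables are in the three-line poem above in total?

Line 1: soon(1) + azure(2) = 3
Line 2: underfoot(3) + gate(1) + through(1) + dandelion(4) = 9
Line 3: five(1) + invisible(4) + eagle(2) = 7
Total: 3 + 9 + 7 = 19

19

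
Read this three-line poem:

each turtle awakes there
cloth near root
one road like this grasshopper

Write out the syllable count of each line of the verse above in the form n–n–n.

6–3–7

Line 1: each(1) + turtle(2) + awakes(2) + there(1) = 6
Line 2: cloth(1) + near(1) + root(1) = 3
Line 3: one(1) + road(1) + like(1) + this(1) + grasshopper(3) = 7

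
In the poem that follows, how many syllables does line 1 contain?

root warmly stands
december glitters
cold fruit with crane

4

Line 1: root (1), warmly (2), stands (1) → 4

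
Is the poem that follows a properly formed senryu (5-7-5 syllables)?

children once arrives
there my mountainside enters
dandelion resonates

Line 1: children (2), once (1), arrives (2) → 5 ✓
Line 2: there (1), my (1), mountainside (3), enters (2) → 7 ✓
Line 3: dandelion (4), resonates (3) → 7 (expected 5)

No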